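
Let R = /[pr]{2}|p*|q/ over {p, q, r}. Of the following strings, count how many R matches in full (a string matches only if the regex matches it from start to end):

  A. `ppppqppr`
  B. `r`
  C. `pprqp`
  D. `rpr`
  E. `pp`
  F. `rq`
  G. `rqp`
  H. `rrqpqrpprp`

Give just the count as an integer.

A → no match
B → no match
C → no match
D → no match
E → match
F → no match
G → no match
H → no match
Total matched: 1

1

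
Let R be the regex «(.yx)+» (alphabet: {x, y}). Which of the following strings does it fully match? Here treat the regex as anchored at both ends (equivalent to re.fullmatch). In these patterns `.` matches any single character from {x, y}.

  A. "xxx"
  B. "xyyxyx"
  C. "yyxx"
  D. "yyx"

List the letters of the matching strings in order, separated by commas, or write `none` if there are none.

D

A. "xxx" → no match — must end with "yx"
B. "xyyxyx" → no match
C. "yyxx" → no match — must end with "yx"
D. "yyx" → match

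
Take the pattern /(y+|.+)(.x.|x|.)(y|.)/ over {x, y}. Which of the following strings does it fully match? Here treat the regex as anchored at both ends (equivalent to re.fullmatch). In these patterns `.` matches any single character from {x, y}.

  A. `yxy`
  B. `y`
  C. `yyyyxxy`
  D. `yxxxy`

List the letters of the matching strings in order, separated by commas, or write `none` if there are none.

A. `yxy` → match
B. `y` → no match
C. `yyyyxxy` → match
D. `yxxxy` → match

A, C, D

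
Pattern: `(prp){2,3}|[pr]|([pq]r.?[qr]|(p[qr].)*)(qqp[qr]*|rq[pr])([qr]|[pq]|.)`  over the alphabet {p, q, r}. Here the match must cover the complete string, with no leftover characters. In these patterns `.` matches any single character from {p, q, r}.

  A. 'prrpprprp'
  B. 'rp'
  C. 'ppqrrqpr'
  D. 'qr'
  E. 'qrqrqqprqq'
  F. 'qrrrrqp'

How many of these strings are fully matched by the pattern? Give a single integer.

1

A → no match
B → no match
C → no match
D → no match
E → match
F → no match
Total matched: 1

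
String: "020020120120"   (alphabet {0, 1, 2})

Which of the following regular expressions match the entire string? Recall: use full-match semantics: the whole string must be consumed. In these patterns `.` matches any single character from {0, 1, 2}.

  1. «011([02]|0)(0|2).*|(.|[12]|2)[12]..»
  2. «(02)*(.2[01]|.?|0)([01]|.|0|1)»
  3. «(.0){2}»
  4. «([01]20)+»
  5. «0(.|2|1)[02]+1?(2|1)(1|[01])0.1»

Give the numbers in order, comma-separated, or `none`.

4

1 → no match
2 → no match
3 → no match
4 → match
5 → no match — must end with "1"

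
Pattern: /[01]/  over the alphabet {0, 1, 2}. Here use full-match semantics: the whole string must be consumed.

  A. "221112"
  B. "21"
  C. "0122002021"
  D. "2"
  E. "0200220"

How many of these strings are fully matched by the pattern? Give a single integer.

0

A. "221112" → no match
B. "21" → no match
C. "0122002021" → no match
D. "2" → no match
E. "0200220" → no match
Total matched: 0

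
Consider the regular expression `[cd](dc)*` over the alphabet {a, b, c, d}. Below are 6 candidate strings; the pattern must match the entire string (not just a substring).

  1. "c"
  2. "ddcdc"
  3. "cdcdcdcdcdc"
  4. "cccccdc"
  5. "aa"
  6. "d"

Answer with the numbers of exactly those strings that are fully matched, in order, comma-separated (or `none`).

1, 2, 3, 6

1. "c" → match
2. "ddcdc" → match
3. "cdcdcdcdcdc" → match
4. "cccccdc" → no match
5. "aa" → no match
6. "d" → match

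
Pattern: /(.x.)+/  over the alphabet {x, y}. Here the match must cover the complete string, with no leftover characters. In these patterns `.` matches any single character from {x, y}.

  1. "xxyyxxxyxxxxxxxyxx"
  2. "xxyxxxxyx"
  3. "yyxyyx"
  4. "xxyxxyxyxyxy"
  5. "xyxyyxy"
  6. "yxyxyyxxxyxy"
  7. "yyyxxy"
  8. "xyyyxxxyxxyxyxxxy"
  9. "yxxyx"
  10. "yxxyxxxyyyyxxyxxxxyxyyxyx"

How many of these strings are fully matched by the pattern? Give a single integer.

1 → no match
2 → no match
3 → no match
4 → no match
5 → no match
6 → no match
7 → no match
8 → no match
9 → no match
10 → no match
Total matched: 0

0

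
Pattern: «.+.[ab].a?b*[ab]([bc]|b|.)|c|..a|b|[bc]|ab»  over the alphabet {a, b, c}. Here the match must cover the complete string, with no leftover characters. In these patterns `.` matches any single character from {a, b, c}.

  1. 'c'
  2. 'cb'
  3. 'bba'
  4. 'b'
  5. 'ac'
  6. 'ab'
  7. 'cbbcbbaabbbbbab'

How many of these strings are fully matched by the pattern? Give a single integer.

5

1 → match
2 → no match
3 → match
4 → match
5 → no match
6 → match
7 → match
Total matched: 5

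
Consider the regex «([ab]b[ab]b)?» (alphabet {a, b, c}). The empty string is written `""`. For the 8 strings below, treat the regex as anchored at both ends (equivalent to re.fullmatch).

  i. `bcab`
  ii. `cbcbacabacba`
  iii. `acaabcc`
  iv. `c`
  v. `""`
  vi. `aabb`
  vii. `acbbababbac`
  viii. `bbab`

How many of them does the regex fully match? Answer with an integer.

i → no match
ii → no match
iii → no match
iv → no match
v → match
vi → no match
vii → no match
viii → match
Total matched: 2

2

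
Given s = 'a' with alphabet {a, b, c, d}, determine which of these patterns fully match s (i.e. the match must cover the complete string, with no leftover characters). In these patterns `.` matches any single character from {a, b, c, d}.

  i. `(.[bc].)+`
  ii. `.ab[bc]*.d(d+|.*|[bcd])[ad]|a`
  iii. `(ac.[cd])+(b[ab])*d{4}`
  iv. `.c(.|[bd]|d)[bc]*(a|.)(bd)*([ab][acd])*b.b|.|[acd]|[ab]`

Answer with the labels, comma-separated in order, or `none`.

ii, iv

i → no match
ii → match
iii → no match — must start with 'ac'
iv → match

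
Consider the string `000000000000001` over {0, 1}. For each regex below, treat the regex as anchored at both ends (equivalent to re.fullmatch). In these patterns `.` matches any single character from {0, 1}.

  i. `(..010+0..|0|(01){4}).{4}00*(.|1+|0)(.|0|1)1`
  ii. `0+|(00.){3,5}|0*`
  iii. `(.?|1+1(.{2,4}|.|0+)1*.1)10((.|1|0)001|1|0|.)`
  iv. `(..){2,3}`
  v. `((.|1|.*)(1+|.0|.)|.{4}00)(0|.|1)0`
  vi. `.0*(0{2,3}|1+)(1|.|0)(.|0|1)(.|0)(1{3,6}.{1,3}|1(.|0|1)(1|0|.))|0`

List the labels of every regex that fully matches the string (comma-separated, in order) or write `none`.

i → match
ii → match
iii → no match
iv → no match
v → no match — must end with `0`
vi → no match

i, ii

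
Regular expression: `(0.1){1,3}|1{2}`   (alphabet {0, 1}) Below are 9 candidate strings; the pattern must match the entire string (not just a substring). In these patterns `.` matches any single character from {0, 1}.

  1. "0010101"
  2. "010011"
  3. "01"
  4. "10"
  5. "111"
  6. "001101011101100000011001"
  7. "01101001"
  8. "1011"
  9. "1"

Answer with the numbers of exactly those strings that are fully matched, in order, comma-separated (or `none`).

none

1. "0010101" → no match
2. "010011" → no match
3. "01" → no match
4. "10" → no match — must end with "1"
5. "111" → no match
6 → no match
7. "01101001" → no match
8. "1011" → no match
9. "1" → no match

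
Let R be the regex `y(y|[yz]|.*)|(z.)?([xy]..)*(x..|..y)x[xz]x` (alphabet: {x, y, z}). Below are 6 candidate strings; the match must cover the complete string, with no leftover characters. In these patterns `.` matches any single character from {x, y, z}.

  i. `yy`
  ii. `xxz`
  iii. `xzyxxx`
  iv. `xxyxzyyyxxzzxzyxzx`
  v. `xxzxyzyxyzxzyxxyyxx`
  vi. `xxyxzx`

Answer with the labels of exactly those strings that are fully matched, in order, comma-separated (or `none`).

i, iii, iv, vi

i → match
ii → no match
iii → match
iv → match
v → no match
vi → match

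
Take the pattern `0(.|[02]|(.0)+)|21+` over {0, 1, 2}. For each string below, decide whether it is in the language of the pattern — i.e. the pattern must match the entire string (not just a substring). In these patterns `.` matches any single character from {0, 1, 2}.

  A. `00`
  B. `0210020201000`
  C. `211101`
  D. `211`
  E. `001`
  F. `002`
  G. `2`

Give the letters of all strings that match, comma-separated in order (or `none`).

A, D

A → match
B → no match
C → no match
D → match
E → no match
F → no match
G → no match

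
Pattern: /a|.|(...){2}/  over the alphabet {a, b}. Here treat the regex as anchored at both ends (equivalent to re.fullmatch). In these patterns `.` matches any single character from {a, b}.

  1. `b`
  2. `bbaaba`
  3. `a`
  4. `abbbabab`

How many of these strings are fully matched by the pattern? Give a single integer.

1 → match
2 → match
3 → match
4 → no match
Total matched: 3

3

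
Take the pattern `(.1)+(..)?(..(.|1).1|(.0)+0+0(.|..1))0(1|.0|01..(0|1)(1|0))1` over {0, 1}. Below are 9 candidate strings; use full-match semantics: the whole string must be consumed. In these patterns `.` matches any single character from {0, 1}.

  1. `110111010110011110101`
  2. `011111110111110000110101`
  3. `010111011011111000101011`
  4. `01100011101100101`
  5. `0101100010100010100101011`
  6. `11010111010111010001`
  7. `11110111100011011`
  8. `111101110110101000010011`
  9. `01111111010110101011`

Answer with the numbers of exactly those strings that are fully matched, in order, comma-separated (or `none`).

1, 5, 9

1 → match
2 → no match
3 → no match
4 → no match
5 → match
6 → no match
7 → no match
8 → no match
9 → match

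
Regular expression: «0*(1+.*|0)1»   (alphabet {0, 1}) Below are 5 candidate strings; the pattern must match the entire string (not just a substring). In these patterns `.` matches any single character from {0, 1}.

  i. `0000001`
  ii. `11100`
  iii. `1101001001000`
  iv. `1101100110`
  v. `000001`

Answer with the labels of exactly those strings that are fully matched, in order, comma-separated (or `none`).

i → match
ii → no match — must end with `1`
iii → no match — must end with `1`
iv → no match — must end with `1`
v → match

i, v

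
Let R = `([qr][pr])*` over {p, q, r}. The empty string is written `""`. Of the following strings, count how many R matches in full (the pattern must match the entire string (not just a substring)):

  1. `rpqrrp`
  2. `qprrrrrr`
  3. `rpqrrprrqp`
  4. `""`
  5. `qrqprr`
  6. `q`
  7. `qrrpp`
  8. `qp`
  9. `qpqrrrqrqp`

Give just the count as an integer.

7

1 → match
2 → match
3 → match
4 → match
5 → match
6 → no match
7 → no match
8 → match
9 → match
Total matched: 7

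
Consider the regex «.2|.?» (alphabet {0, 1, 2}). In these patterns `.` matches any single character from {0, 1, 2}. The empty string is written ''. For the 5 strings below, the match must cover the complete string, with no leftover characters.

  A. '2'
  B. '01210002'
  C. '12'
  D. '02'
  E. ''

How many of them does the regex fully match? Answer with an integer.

A. '2' → match
B. '01210002' → no match
C. '12' → match
D. '02' → match
E. '' → match
Total matched: 4

4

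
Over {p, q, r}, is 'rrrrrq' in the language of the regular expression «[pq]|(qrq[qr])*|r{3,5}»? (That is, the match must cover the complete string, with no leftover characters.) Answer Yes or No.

No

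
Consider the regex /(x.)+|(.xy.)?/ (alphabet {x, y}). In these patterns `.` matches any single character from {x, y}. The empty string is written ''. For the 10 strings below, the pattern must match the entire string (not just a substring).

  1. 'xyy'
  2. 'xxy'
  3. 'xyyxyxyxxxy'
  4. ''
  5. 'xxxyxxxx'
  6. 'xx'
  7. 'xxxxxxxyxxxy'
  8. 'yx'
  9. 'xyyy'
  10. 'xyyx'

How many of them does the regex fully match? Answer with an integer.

1. 'xyy' → no match
2. 'xxy' → no match
3. 'xyyxyxyxxxy' → no match
4. '' → match
5. 'xxxyxxxx' → match
6. 'xx' → match
7. 'xxxxxxxyxxxy' → match
8. 'yx' → no match
9. 'xyyy' → no match
10. 'xyyx' → no match
Total matched: 4

4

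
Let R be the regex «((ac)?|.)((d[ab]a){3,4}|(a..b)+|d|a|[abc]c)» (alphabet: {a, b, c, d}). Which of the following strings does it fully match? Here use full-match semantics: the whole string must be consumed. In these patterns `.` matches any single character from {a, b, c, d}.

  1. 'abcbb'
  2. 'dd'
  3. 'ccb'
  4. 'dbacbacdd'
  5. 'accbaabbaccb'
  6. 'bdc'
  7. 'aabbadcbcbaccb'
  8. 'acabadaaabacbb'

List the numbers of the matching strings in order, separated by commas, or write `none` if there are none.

2, 5

1 → no match
2 → match
3 → no match
4 → no match
5 → match
6 → no match
7 → no match
8 → no match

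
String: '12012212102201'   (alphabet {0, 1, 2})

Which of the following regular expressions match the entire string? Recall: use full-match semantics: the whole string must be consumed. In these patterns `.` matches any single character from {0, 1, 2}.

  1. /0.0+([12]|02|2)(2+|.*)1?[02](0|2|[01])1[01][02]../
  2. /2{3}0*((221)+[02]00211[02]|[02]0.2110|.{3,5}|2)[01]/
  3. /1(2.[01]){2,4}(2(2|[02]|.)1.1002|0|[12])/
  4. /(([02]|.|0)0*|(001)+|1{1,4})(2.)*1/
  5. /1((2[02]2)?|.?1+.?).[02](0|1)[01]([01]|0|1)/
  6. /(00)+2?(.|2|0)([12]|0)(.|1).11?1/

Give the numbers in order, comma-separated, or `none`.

1 → no match — must start with '0'
2 → no match — must start with '2'
3 → match
4 → no match
5 → no match
6 → no match — must start with '00'

3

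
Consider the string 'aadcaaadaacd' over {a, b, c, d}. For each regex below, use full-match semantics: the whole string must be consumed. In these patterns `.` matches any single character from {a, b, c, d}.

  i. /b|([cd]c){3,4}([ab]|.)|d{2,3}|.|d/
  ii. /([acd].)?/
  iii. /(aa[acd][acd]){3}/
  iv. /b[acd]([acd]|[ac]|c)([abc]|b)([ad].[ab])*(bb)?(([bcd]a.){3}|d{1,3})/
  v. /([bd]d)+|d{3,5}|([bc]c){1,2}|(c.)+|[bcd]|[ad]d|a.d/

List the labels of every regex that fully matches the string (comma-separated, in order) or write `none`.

iii

i → no match
ii → no match
iii → match
iv → no match — must start with 'b'
v → no match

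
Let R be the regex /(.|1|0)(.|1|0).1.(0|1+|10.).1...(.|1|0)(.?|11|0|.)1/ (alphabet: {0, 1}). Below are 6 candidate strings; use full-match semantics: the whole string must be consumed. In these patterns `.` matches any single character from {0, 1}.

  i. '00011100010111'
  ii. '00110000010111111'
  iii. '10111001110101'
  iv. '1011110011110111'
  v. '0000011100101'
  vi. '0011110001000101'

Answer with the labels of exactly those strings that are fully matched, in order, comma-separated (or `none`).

i → no match
ii → no match
iii → match
iv → match
v → no match
vi → match

iii, iv, vi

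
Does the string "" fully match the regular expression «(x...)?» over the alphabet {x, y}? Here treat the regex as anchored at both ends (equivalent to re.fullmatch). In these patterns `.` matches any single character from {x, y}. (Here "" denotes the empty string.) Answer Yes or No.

Yes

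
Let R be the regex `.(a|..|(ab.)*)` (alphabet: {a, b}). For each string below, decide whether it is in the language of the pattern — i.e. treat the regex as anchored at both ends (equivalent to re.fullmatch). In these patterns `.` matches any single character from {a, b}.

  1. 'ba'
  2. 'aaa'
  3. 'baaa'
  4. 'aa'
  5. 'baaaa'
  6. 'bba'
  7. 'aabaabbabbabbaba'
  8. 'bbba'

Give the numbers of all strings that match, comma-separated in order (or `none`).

1. 'ba' → match
2. 'aaa' → match
3. 'baaa' → no match
4. 'aa' → match
5. 'baaaa' → no match
6. 'bba' → match
7 → match
8. 'bbba' → no match

1, 2, 4, 6, 7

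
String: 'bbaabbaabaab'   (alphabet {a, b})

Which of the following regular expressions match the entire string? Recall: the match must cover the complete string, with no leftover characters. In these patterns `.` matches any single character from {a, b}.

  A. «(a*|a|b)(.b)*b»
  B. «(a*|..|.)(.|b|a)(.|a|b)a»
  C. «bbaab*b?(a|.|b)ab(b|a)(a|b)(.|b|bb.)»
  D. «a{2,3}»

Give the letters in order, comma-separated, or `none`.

A → no match
B → no match — must end with 'a'
C → match
D → no match — must start with 'a'

C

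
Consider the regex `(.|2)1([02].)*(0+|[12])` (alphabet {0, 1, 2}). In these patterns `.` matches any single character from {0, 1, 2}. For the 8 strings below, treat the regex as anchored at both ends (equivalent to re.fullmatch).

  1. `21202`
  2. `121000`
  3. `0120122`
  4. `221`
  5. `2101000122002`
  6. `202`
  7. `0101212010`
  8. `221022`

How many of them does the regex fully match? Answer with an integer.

1. `21202` → match
2. `121000` → no match
3. `0120122` → no match
4. `221` → no match
5 → match
6. `202` → no match
7. `0101212010` → no match
8. `221022` → no match
Total matched: 2

2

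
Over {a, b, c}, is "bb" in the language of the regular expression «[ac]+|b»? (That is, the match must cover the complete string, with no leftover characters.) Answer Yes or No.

No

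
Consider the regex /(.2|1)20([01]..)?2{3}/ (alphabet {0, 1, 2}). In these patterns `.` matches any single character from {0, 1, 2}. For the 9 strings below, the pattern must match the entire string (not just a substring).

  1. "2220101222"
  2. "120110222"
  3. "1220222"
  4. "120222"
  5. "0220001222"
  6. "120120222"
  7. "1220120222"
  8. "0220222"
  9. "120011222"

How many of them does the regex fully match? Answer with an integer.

1 → match
2 → match
3 → match
4 → match
5 → match
6 → match
7 → match
8 → match
9 → match
Total matched: 9

9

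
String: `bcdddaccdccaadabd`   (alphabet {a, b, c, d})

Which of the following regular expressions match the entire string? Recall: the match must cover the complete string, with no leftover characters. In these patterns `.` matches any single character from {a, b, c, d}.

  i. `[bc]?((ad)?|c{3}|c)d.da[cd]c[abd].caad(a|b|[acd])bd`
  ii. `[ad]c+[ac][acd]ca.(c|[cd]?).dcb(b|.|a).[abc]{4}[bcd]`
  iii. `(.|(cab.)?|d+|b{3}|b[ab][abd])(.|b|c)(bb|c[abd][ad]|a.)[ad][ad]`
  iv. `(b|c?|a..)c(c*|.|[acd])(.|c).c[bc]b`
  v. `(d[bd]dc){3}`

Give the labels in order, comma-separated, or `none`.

i

i → match
ii → no match
iii → no match
iv → no match — must end with `b`
v → no match — must start with `d`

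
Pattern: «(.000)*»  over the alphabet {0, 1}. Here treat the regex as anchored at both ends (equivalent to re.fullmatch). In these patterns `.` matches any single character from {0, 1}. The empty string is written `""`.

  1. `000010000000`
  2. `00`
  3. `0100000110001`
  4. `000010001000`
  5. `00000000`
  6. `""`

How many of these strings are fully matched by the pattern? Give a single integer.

4

1 → match
2 → no match
3 → no match
4 → match
5 → match
6 → match
Total matched: 4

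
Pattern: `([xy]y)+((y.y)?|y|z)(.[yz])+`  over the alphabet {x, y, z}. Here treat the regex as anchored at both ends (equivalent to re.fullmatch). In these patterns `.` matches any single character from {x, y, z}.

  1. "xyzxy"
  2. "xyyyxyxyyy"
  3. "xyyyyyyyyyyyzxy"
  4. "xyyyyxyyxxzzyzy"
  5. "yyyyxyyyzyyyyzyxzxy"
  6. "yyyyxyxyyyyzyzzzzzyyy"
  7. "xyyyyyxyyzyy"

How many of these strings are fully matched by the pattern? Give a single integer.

6

1 → match
2 → match
3 → match
4 → no match
5 → match
6 → match
7 → match
Total matched: 6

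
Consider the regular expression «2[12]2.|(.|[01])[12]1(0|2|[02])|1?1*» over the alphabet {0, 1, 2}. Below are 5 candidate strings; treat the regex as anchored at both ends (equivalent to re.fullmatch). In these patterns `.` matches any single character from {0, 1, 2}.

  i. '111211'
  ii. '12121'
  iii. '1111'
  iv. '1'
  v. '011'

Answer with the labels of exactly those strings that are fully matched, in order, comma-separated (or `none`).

i. '111211' → no match
ii. '12121' → no match
iii. '1111' → match
iv. '1' → match
v. '011' → no match

iii, iv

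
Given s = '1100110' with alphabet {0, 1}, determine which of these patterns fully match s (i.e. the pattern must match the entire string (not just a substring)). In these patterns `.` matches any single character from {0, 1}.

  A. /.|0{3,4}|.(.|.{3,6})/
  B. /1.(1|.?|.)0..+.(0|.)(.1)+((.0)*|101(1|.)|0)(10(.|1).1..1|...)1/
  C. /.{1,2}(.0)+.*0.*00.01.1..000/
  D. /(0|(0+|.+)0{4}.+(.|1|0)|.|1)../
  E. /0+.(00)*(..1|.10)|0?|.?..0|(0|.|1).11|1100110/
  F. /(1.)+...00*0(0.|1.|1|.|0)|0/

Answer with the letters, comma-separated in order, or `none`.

A, E

A → match
B → no match — must end with '1'
C → no match — must end with '000'
D → no match
E → match
F → no match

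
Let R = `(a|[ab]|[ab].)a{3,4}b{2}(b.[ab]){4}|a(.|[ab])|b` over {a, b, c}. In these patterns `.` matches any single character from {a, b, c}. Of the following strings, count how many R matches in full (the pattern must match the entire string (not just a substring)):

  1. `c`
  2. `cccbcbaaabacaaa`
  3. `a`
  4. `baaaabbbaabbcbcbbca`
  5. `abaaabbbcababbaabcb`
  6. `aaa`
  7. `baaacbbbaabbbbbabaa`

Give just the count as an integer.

1 → no match
2 → no match
3 → no match
4 → no match
5 → match
6 → no match
7 → no match
Total matched: 1

1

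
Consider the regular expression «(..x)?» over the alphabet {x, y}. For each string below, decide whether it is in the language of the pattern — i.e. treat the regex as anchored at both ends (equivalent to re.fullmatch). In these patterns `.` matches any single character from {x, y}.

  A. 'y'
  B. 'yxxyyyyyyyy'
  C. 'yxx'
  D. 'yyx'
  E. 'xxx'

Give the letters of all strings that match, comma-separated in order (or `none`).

A. 'y' → no match
B. 'yxxyyyyyyyy' → no match
C. 'yxx' → match
D. 'yyx' → match
E. 'xxx' → match

C, D, E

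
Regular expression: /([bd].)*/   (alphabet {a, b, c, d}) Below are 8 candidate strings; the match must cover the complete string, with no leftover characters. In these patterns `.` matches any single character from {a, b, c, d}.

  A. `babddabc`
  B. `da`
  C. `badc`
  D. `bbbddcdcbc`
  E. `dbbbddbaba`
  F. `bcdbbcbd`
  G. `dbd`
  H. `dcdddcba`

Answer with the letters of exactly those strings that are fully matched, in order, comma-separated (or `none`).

A → match
B → match
C → match
D → match
E → match
F → match
G → no match
H → match

A, B, C, D, E, F, H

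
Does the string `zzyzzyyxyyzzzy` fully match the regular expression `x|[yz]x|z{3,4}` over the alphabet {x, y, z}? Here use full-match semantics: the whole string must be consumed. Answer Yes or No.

No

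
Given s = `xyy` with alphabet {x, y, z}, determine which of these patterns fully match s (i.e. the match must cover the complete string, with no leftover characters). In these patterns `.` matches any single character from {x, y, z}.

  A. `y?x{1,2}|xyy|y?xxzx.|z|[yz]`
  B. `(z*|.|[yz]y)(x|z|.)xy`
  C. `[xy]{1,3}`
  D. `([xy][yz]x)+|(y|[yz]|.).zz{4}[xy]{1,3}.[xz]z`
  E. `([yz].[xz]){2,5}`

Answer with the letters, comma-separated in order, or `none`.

A → match
B → no match — must end with `xy`
C → match
D → no match
E → no match

A, C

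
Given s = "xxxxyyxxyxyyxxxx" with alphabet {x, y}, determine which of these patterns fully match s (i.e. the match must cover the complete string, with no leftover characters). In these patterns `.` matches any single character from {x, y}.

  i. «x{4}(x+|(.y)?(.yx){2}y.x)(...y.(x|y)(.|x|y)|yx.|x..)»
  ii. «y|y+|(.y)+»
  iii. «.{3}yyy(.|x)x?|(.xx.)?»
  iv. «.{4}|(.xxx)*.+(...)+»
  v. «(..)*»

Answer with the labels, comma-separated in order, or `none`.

i, iv, v

i → match
ii → no match — must end with "y"
iii → no match
iv → match
v → match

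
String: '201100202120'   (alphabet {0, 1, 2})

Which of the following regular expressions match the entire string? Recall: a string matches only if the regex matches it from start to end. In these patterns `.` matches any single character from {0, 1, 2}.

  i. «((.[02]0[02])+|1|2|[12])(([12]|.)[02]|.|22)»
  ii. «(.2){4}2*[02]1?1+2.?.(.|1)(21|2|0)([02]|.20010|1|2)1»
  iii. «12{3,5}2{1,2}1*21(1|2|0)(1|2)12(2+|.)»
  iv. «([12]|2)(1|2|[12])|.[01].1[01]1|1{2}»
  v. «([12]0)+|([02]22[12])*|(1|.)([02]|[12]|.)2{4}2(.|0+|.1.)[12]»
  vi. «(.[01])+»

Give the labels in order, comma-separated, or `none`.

i → no match
ii → no match — must end with '1'
iii → no match — must start with '12'
iv → no match
v → no match
vi → match

vi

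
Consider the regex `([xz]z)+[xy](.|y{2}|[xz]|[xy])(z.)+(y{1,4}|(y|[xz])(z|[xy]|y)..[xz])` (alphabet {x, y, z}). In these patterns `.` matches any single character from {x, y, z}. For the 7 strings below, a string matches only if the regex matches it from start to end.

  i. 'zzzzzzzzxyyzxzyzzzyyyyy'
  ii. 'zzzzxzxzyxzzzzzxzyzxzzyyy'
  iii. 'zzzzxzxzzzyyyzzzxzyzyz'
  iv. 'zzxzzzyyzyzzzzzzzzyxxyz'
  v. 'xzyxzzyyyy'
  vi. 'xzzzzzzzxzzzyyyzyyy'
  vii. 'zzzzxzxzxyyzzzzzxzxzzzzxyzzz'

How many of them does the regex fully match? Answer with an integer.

i → match
ii → match
iii → match
iv → match
v → match
vi → match
vii → match
Total matched: 7

7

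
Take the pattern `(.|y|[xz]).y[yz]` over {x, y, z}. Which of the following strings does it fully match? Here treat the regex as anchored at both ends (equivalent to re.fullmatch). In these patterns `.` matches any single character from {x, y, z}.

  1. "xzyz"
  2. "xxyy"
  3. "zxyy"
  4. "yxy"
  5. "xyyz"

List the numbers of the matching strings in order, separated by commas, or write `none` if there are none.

1 → match
2 → match
3 → match
4 → no match
5 → match

1, 2, 3, 5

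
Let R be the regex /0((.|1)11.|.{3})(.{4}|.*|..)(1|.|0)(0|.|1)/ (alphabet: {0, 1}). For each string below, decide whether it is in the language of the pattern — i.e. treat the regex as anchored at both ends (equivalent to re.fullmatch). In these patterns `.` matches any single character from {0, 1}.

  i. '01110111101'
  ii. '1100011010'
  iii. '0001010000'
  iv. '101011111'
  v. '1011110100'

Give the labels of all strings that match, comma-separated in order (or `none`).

i → match
ii → no match — must start with '0'
iii → match
iv → no match — must start with '0'
v → no match — must start with '0'

i, iii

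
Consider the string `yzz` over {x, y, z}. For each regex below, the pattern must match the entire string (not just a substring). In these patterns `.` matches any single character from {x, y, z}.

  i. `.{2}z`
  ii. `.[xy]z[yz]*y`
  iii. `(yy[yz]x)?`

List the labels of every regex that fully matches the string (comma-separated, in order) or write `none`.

i

i → match
ii → no match — must end with `y`
iii → no match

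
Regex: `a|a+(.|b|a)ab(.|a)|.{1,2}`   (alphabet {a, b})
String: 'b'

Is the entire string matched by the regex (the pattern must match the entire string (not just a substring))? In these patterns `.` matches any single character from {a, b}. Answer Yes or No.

Yes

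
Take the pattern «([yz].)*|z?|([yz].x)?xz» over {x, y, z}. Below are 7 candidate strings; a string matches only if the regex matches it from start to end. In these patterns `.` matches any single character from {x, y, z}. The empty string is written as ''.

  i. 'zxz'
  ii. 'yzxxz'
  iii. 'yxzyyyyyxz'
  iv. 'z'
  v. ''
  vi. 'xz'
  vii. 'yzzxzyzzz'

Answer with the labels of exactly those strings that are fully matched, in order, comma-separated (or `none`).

i. 'zxz' → no match
ii. 'yzxxz' → match
iii. 'yxzyyyyyxz' → no match
iv. 'z' → match
v. '' → match
vi. 'xz' → match
vii. 'yzzxzyzzz' → no match

ii, iv, v, vi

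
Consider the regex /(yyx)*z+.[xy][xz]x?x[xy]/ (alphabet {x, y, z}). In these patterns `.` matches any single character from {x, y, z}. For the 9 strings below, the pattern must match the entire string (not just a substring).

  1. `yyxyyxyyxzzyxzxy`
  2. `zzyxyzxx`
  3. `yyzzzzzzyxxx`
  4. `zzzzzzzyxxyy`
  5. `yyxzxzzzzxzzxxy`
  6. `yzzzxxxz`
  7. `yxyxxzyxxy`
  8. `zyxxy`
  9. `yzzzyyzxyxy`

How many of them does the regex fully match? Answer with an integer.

1 → match
2 → no match
3 → no match
4 → no match
5 → no match
6 → no match
7 → no match
8 → no match
9 → no match
Total matched: 1

1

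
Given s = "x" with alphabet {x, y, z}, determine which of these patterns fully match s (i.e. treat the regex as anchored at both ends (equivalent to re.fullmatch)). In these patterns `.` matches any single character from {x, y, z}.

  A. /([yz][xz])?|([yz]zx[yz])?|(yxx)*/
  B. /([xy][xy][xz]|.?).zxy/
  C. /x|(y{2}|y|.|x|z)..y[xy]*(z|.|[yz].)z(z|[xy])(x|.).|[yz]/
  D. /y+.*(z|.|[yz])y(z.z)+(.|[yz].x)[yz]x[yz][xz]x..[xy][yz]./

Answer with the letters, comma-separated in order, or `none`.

A → no match
B → no match — must end with "zxy"
C → match
D → no match — must start with "y"

C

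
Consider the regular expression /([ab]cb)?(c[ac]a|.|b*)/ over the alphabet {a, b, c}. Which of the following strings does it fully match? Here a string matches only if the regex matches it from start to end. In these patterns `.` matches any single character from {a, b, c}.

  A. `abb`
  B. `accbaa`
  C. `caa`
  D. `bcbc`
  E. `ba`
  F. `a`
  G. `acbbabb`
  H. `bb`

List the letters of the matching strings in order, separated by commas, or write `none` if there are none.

A → no match
B → no match
C → match
D → match
E → no match
F → match
G → no match
H → match

C, D, F, H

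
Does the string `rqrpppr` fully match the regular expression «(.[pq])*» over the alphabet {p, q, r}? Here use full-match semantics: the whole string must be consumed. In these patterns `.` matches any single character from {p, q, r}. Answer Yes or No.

No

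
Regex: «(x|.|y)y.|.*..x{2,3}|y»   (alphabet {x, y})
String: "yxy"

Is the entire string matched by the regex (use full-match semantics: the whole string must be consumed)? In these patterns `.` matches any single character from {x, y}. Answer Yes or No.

No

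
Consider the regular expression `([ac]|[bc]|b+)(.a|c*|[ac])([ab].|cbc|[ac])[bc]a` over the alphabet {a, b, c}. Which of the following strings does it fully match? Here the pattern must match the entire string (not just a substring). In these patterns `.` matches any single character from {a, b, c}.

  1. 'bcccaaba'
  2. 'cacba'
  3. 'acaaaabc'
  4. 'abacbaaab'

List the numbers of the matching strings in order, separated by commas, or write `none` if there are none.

1. 'bcccaaba' → match
2. 'cacba' → match
3. 'acaaaabc' → no match — must end with 'a'
4. 'abacbaaab' → no match — must end with 'a'

1, 2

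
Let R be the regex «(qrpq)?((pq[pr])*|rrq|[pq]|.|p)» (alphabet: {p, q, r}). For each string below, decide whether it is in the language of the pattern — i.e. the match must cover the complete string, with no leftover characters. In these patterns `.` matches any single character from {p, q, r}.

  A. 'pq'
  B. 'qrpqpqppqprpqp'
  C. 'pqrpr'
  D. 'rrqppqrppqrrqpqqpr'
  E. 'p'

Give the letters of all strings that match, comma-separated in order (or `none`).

E

A → no match
B → no match
C → no match
D → no match
E → match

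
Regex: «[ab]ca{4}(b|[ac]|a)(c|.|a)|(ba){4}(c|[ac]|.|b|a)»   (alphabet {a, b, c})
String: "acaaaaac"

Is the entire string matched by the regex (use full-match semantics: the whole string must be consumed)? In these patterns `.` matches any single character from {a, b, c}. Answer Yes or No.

Yes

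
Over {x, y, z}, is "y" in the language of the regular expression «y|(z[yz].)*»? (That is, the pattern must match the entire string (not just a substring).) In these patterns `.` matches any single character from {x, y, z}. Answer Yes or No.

Yes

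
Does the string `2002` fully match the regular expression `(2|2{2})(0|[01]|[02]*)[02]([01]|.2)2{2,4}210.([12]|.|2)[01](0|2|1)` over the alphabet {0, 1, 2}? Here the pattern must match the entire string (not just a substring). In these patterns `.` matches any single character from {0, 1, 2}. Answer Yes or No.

No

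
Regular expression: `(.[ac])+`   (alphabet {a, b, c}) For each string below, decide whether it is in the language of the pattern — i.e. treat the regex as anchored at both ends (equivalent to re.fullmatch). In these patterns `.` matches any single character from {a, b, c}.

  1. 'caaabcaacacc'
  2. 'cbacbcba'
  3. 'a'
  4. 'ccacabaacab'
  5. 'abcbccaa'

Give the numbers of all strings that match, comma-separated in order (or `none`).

1

1. 'caaabcaacacc' → match
2. 'cbacbcba' → no match
3. 'a' → no match
4. 'ccacabaacab' → no match
5. 'abcbccaa' → no match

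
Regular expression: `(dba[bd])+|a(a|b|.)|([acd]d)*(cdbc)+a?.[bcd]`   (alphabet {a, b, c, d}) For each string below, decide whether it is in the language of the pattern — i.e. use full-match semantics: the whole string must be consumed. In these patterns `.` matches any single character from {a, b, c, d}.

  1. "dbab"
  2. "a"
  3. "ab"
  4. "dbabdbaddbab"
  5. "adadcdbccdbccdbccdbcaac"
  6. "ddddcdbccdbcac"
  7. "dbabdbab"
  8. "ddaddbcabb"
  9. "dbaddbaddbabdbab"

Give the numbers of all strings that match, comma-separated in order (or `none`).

1, 3, 4, 5, 6, 7, 9

1. "dbab" → match
2. "a" → no match
3. "ab" → match
4. "dbabdbaddbab" → match
5 → match
6 → match
7. "dbabdbab" → match
8. "ddaddbcabb" → no match
9 → match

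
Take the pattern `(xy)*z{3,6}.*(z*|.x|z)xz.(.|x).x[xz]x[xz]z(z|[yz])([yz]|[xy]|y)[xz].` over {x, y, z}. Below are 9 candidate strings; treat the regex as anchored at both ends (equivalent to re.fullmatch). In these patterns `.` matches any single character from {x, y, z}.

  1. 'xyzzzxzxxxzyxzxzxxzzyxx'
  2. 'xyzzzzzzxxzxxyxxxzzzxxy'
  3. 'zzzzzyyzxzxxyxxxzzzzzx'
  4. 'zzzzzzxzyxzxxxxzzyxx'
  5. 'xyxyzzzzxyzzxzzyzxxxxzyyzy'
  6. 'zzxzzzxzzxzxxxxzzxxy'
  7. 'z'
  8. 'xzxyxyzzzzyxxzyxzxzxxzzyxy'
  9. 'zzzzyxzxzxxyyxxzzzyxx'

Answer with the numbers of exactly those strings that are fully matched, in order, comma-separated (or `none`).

1, 2, 3, 4, 5

1 → match
2 → match
3 → match
4 → match
5 → match
6 → no match
7. 'z' → no match
8 → no match
9 → no match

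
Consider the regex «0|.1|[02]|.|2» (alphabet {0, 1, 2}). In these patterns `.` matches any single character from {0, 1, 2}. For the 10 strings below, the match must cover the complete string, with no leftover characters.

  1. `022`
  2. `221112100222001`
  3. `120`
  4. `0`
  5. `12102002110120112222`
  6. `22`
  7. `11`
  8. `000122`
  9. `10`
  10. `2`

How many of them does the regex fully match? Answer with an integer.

1 → no match
2 → no match
3 → no match
4 → match
5 → no match
6 → no match
7 → match
8 → no match
9 → no match
10 → match
Total matched: 3

3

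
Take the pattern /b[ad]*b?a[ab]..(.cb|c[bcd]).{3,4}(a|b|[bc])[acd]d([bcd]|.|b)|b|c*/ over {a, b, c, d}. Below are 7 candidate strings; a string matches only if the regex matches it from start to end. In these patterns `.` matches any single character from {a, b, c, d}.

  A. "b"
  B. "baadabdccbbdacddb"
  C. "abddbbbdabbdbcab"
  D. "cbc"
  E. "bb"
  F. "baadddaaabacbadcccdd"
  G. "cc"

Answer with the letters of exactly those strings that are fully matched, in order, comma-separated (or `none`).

A, B, F, G

A. "b" → match
B → match
C → no match
D. "cbc" → no match
E. "bb" → no match
F → match
G. "cc" → match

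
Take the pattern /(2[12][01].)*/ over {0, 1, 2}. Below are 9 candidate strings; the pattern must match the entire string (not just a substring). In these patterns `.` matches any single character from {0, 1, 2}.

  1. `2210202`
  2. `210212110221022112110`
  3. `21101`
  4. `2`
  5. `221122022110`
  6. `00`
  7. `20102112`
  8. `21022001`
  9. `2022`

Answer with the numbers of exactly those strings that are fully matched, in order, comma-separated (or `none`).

5

1 → no match
2 → no match
3 → no match
4 → no match
5 → match
6 → no match
7 → no match
8 → no match
9 → no match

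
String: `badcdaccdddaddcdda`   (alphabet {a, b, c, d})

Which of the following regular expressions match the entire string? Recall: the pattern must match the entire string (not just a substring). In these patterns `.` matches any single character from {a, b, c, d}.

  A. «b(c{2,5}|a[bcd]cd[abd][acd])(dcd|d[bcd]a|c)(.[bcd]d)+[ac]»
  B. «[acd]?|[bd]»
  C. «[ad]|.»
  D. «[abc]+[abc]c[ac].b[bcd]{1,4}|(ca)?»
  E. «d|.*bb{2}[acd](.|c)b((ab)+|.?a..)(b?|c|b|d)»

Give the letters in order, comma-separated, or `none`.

A

A → match
B → no match
C → no match
D → no match
E → no match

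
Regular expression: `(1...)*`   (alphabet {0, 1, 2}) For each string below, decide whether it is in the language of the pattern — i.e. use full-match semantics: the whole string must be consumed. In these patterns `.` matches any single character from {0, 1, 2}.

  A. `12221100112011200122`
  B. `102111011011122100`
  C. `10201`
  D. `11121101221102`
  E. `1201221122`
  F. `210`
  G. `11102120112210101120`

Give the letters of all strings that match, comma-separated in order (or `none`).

none

A → no match
B → no match
C → no match
D → no match
E → no match
F → no match
G → no match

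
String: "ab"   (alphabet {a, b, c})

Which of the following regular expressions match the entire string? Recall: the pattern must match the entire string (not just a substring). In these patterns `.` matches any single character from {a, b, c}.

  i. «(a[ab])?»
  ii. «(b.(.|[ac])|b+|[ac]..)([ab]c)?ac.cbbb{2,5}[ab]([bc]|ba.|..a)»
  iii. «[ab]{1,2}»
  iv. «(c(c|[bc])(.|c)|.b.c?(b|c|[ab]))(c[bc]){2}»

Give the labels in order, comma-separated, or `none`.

i → match
ii → no match
iii → match
iv → no match

i, iii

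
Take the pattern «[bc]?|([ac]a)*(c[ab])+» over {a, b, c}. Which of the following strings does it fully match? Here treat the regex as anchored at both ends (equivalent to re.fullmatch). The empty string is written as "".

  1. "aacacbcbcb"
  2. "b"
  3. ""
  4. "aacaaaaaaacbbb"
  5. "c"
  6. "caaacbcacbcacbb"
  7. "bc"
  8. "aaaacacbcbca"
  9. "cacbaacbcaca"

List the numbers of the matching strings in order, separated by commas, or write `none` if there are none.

1, 2, 3, 5, 8

1 → match
2 → match
3 → match
4 → no match
5 → match
6 → no match
7 → no match
8 → match
9 → no match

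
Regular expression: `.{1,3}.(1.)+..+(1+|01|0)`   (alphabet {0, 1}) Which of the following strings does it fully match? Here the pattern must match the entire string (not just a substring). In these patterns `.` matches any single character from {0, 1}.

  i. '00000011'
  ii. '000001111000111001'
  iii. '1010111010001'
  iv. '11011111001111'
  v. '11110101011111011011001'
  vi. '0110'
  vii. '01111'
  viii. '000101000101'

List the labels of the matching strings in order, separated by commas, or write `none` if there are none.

iii, iv, v, viii

i → no match
ii → no match
iii → match
iv → match
v → match
vi → no match
vii → no match
viii → match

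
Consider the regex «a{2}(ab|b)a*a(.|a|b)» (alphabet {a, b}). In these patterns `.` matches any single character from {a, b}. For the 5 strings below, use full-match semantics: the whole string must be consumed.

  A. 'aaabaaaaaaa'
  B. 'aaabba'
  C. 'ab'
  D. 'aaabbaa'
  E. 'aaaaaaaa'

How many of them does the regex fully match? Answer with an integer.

A → match
B → no match
C → no match
D → no match
E → no match
Total matched: 1

1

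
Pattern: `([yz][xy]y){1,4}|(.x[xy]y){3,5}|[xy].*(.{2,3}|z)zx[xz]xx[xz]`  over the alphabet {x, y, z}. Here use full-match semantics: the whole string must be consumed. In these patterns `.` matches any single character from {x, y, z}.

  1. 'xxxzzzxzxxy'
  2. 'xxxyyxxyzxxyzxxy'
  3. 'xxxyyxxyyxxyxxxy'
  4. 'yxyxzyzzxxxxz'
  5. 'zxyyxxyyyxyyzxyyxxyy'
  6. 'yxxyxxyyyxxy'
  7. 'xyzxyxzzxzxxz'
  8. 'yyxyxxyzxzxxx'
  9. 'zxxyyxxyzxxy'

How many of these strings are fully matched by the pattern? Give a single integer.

1 → no match
2 → match
3 → match
4 → match
5 → match
6 → match
7 → match
8 → match
9 → match
Total matched: 8

8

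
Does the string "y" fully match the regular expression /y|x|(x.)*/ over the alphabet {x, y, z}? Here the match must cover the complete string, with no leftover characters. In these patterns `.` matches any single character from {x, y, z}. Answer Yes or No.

Yes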